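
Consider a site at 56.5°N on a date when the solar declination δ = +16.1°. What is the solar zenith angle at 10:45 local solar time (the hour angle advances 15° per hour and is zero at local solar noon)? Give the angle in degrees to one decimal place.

Hour angle H = 15° × (10.75 − 12) = -18.75°.
cos θ_z = sin φ sin δ + cos φ cos δ cos H = (0.8339)(0.2773) + (0.5519)(0.9608)(0.9469) = 0.7333.
θ_z = arccos(0.7333) = 42.84°.

42.8°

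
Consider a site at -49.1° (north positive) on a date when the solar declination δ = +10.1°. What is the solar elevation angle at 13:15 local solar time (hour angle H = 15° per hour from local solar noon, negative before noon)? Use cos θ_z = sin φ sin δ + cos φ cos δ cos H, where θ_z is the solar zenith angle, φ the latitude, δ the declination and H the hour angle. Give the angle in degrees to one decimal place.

Hour angle H = 15° × (13.25 − 12) = 18.75°.
cos θ_z = sin(-49.1°) sin(10.1°) + cos(-49.1°) cos(10.1°) cos(18.75°) = -0.1326 + 0.6104 = 0.4778.
θ_z = arccos(0.4778) = 61.46°, so the elevation is 90° − 61.46° = 28.54°.

28.5°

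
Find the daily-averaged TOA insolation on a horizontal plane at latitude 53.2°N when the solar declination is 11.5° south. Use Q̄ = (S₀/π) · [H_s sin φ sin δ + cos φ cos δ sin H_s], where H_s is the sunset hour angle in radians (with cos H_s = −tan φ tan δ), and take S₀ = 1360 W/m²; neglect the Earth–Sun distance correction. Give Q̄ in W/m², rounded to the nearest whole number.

155 W/m²

−tan φ tan δ = −(1.3367)(-0.2035) = 0.2720; H_s = arccos(0.2720) = 74.22°. In radians, H_s = 1.2954.
H_s sin φ sin δ = 1.2954 × 0.8007 × -0.1994 = -0.2068.
cos φ cos δ sin H_s = 0.5990 × 0.9799 × 0.9623 = 0.5648.
Q̄ = (1360/π) × (-0.2068 + 0.5648) = 432.90 × 0.3580 = 154.98 W/m².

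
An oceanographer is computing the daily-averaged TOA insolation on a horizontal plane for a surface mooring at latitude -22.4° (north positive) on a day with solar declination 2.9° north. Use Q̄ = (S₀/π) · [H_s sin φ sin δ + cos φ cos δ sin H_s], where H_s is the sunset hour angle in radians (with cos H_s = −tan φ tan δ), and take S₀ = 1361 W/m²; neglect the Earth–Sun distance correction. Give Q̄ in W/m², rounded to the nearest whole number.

cos H_s = −tan(-22.4°) · tan(2.9°) = 0.0209, so H_s = arccos(0.0209) = 88.80°. In radians, H_s = 1.5499.
H_s sin φ sin δ = 1.5499 × -0.3811 × 0.0506 = -0.0299.
cos φ cos δ sin H_s = 0.9245 × 0.9987 × 0.9998 = 0.9231.
Q̄ = (1361/π) × (-0.0299 + 0.9231) = 433.22 × 0.8932 = 386.95 W/m².

387 W/m²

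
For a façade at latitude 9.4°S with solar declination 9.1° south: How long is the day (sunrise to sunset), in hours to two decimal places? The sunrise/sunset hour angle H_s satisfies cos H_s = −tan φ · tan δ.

12.20 hours

cos H_s = −tan(-9.4°) · tan(-9.1°) = -0.0265, so H_s = arccos(-0.0265) = 91.52°.
Day length = 2 H_s / 15° h⁻¹ = 183.04° / 15 = 12.203 h.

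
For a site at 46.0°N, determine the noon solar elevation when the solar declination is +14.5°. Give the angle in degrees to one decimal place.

58.5°

At local solar noon the hour angle is zero, so the elevation is 90° − |φ − δ| = 90° − |46.0° − (14.5°)| = 90° − 31.5° = 58.5°.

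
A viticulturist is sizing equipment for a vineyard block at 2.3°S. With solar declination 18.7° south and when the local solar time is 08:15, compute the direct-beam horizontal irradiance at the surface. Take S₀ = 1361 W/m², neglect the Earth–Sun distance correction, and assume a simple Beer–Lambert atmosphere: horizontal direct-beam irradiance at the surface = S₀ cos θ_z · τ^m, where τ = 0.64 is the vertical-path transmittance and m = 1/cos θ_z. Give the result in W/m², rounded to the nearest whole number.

320 W/m²

Hour angle H = 15° × (8.25 − 12) = -56.25°.
With φ = -2.3°, δ = -18.7°, H = -56.25°: sin φ sin δ = 0.0129, cos φ cos δ cos H = 0.5258, so cos θ_z = 0.5387.
Air mass m = 1/cos θ_z = 1/0.5387 = 1.856; τ^m = 0.64^1.856 = 0.4368.
Surface direct beam = 1361 × 0.5387 × 0.4368 = 320.25 W/m².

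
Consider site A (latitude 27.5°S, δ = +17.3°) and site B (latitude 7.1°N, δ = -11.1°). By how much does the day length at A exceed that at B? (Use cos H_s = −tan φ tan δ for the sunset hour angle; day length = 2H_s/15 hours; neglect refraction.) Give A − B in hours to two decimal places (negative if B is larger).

-1.06 h

A: H_s = arccos(−tan -27.5° · tan 17.3°) = 80.67°, so 2H_s/15 = 10.7560 h.
B: H_s = arccos(−tan 7.1° · tan -11.1°) = 88.60°, so 2H_s/15 = 11.8133 h.
A − B = 10.7560 − 11.8133 = -1.0573 h.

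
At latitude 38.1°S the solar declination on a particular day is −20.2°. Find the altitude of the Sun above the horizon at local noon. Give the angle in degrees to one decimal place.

72.1°

At local solar noon the hour angle is zero, so the elevation is 90° − |φ − δ| = 90° − |-38.1° − (-20.2°)| = 90° − 17.9° = 72.1°.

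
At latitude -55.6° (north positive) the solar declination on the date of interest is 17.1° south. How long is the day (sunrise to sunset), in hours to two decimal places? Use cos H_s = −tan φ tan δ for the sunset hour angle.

−tan φ tan δ = −(-1.4605)(-0.3076) = -0.4492; H_s = arccos(-0.4492) = 116.69°.
Day length = 2 H_s / 15° h⁻¹ = 233.38° / 15 = 15.559 h.

15.56 hours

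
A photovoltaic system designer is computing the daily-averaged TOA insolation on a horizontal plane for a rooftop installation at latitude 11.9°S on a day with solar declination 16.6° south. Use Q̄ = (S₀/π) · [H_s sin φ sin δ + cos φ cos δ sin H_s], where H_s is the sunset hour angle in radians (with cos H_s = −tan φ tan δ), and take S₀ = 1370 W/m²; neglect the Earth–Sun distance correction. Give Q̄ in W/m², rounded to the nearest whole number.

cos H_s = −tan(-11.9°) · tan(-16.6°) = -0.0628, so H_s = arccos(-0.0628) = 93.60°. In radians, H_s = 1.6336.
H_s sin φ sin δ = 1.6336 × -0.2062 × -0.2857 = 0.0962.
cos φ cos δ sin H_s = 0.9785 × 0.9583 × 0.9980 = 0.9358.
Q̄ = (1370/π) × (0.0962 + 0.9358) = 436.08 × 1.0320 = 450.03 W/m².

450 W/m²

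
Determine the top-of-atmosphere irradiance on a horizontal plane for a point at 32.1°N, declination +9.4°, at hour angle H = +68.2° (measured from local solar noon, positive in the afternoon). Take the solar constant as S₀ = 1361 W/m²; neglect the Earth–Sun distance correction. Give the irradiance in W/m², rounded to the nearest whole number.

541 W/m²

With φ = 32.1°, δ = 9.4°, H = 68.20°: sin φ sin δ = 0.0868, cos φ cos δ cos H = 0.3104, so cos θ_z = 0.3972.
Top-of-atmosphere irradiance = S₀ cos θ_z = 1361 × 0.3972 = 540.59 W/m².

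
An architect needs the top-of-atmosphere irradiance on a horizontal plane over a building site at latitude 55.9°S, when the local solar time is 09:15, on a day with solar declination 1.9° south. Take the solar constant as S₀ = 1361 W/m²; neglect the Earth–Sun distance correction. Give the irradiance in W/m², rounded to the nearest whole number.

Hour angle H = 15° × (9.25 − 12) = -41.25°.
cos θ_z = sin(-55.9°) sin(-1.9°) + cos(-55.9°) cos(-1.9°) cos(-41.25°) = 0.0275 + 0.4213 = 0.4488.
Top-of-atmosphere irradiance = S₀ cos θ_z = 1361 × 0.4488 = 610.82 W/m².

611 W/m²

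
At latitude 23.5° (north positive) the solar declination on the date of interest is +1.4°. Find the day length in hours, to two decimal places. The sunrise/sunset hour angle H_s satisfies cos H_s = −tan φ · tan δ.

−tan φ tan δ = −(0.4348)(0.0244) = -0.0106; H_s = arccos(-0.0106) = 90.61°.
Day length = 2 H_s / 15° h⁻¹ = 181.22° / 15 = 12.081 h.

12.08 hours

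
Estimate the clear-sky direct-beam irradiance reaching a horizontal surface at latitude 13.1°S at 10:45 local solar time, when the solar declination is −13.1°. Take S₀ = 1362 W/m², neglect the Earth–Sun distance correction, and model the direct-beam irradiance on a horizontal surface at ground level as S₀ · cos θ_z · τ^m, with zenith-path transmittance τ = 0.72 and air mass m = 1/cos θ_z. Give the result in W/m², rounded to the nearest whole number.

915 W/m²

Hour angle H = 15° × (10.75 − 12) = -18.75°.
cos θ_z = sin(-13.1°) sin(-13.1°) + cos(-13.1°) cos(-13.1°) cos(-18.75°) = 0.0514 + 0.8983 = 0.9497.
Air mass m = 1/cos θ_z = 1/0.9497 = 1.053; τ^m = 0.72^1.053 = 0.7076.
Surface direct beam = 1362 × 0.9497 × 0.7076 = 915.27 W/m².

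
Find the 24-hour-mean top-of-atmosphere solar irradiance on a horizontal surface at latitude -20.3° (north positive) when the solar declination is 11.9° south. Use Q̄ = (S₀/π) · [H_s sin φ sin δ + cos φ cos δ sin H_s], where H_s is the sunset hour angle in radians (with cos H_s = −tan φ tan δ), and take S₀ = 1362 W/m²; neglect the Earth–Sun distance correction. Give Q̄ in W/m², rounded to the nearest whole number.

448 W/m²

cos H_s = −tan(-20.3°) · tan(-11.9°) = -0.0780, so H_s = arccos(-0.0780) = 94.47°. In radians, H_s = 1.6488.
H_s sin φ sin δ = 1.6488 × -0.3469 × -0.2062 = 0.1179.
cos φ cos δ sin H_s = 0.9379 × 0.9785 × 0.9970 = 0.9150.
Q̄ = (1362/π) × (0.1179 + 0.9150) = 433.54 × 1.0329 = 447.80 W/m².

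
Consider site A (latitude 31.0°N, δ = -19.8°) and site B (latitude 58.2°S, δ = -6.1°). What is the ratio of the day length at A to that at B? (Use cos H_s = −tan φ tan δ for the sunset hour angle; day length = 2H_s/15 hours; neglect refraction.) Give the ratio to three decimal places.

A: H_s = arccos(−tan 31.0° · tan -19.8°) = 77.51°, so 2H_s/15 = 10.3347 h.
B: H_s = arccos(−tan -58.2° · tan -6.1°) = 99.93°, so 2H_s/15 = 13.3240 h.
Ratio A/B = 10.3347 / 13.3240 = 0.7756.

0.776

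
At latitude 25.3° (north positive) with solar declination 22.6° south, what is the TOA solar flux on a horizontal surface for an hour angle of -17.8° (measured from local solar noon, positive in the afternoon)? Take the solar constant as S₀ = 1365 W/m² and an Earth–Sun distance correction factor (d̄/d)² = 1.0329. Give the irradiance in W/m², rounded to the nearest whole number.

With φ = 25.3°, δ = -22.6°, H = -17.80°: sin φ sin δ = -0.1642, cos φ cos δ cos H = 0.7947, so cos θ_z = 0.6305.
Top-of-atmosphere irradiance = S₀ (d̄/d)² cos θ_z = 1365 × 1.0329 × 0.6305 = 888.95 W/m².

889 W/m²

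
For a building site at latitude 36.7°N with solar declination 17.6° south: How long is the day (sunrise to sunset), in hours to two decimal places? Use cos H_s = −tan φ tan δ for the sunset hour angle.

10.18 hours

−tan φ tan δ = −(0.7454)(-0.3172) = 0.2364; H_s = arccos(0.2364) = 76.33°.
Day length = 2 H_s / 15° h⁻¹ = 152.66° / 15 = 10.177 h.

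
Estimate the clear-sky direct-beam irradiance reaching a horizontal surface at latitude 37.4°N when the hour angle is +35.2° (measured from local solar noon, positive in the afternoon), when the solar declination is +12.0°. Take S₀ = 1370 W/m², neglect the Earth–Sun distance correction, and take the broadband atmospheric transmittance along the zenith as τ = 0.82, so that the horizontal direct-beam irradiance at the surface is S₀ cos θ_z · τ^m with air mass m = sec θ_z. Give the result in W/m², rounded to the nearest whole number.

804 W/m²

With φ = 37.4°, δ = 12.0°, H = 35.20°: sin φ sin δ = 0.1263, cos φ cos δ cos H = 0.6350, so cos θ_z = 0.7613.
Air mass m = 1/cos θ_z = 1/0.7613 = 1.314; τ^m = 0.82^1.314 = 0.7705.
Surface direct beam = 1370 × 0.7613 × 0.7705 = 803.62 W/m².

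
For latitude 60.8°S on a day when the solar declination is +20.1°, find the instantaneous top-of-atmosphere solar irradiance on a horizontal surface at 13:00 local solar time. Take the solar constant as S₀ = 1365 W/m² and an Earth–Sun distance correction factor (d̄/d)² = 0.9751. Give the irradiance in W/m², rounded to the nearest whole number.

Hour angle H = 15° × (13 − 12) = 15.00°.
cos θ_z = sin φ sin δ + cos φ cos δ cos H = (-0.8729)(0.3437) + (0.4879)(0.9391)(0.9659) = 0.1425.
Top-of-atmosphere irradiance = S₀ (d̄/d)² cos θ_z = 1365 × 0.9751 × 0.1425 = 189.67 W/m².

190 W/m²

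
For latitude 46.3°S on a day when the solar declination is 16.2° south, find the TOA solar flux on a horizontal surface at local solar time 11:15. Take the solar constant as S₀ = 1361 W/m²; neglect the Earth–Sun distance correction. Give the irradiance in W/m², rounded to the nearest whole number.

1160 W/m²

Hour angle H = 15° × (11.25 − 12) = -11.25°.
cos θ_z = sin(-46.3°) sin(-16.2°) + cos(-46.3°) cos(-16.2°) cos(-11.25°) = 0.2017 + 0.6507 = 0.8524.
Top-of-atmosphere irradiance = S₀ cos θ_z = 1361 × 0.8524 = 1160.12 W/m².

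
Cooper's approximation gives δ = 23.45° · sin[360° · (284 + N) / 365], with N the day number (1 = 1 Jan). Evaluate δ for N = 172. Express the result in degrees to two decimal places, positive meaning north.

+23.45°

360 × (284 + 172) / 365 = 449.753°; sin(449.753°) = 1.0000.
δ = 23.45 × 1.0000 = 23.450° ≈ +23.45°.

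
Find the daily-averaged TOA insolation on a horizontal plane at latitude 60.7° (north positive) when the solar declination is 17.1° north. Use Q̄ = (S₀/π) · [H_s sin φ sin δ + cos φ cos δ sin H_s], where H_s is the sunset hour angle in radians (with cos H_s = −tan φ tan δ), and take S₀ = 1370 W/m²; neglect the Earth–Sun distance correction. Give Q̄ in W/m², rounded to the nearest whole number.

cos H_s = −tan(60.7°) · tan(17.1°) = -0.5482, so H_s = arccos(-0.5482) = 123.24°. In radians, H_s = 2.1509.
H_s sin φ sin δ = 2.1509 × 0.8721 × 0.2940 = 0.5515.
cos φ cos δ sin H_s = 0.4894 × 0.9558 × 0.8364 = 0.3912.
Q̄ = (1370/π) × (0.5515 + 0.3912) = 436.08 × 0.9427 = 411.09 W/m².

411 W/m²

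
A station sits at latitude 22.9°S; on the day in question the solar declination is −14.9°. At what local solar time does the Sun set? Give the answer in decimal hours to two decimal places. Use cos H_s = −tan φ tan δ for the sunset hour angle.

18.43 h

cos H_s = −tan(-22.9°) · tan(-14.9°) = -0.1124, so H_s = arccos(-0.1124) = 96.45°.
Sunset is at 12 + H_s/15 = 12 + 6.430 = 18.430 h local solar time.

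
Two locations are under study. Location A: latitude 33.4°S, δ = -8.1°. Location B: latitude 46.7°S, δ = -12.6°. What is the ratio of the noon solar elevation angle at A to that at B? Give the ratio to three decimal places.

A: 90° − |-33.4 − (-8.1)| = 64.70°.
B: 90° − |-46.7 − (-12.6)| = 55.90°.
Ratio A/B = 64.7000 / 55.9000 = 1.1574.

1.157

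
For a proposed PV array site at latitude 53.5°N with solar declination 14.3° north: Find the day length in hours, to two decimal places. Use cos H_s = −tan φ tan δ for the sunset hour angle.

The sunset hour angle satisfies cos H_s = −tan φ tan δ = -0.3445, giving H_s = 110.15°.
Day length = 2 H_s / 15° h⁻¹ = 220.30° / 15 = 14.687 h.

14.69 hours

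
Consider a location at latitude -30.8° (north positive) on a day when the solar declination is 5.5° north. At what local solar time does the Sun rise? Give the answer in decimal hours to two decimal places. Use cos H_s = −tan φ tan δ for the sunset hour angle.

cos H_s = −tan(-30.8°) · tan(5.5°) = 0.0574, so H_s = arccos(0.0574) = 86.71°.
Sunrise is at 12 − H_s/15 = 12 − 5.781 = 6.219 h local solar time.

6.22 h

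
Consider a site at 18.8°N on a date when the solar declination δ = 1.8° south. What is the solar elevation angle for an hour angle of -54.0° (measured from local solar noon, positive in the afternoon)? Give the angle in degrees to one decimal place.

33.1°

cos θ_z = sin φ sin δ + cos φ cos δ cos H = (0.3223)(-0.0314) + (0.9466)(0.9995)(0.5878) = 0.5460.
θ_z = arccos(0.5460) = 56.91°, so the elevation is 90° − 56.91° = 33.09°.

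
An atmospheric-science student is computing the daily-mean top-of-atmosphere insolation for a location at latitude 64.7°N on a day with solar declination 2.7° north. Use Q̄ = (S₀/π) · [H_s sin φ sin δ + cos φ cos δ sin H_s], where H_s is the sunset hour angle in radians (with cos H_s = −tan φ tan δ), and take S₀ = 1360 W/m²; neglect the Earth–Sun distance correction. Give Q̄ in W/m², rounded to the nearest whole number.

The sunset hour angle satisfies cos H_s = −tan φ tan δ = -0.0998, giving H_s = 95.73°. In radians, H_s = 1.6708.
H_s sin φ sin δ = 1.6708 × 0.9041 × 0.0471 = 0.0711.
cos φ cos δ sin H_s = 0.4274 × 0.9989 × 0.9950 = 0.4248.
Q̄ = (1360/π) × (0.0711 + 0.4248) = 432.90 × 0.4959 = 214.68 W/m².

215 W/m²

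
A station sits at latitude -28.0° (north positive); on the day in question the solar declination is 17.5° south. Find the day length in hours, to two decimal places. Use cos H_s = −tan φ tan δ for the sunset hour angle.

13.29 hours

The sunset hour angle satisfies cos H_s = −tan φ tan δ = -0.1676, giving H_s = 99.65°.
Day length = 2 H_s / 15° h⁻¹ = 199.30° / 15 = 13.287 h.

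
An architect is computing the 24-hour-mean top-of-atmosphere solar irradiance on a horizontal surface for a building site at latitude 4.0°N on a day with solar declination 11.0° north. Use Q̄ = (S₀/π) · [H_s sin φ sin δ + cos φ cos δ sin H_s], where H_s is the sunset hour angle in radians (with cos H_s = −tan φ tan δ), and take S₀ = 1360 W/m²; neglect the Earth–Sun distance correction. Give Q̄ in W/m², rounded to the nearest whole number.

−tan φ tan δ = −(0.0699)(0.1944) = -0.0136; H_s = arccos(-0.0136) = 90.78°. In radians, H_s = 1.5844.
H_s sin φ sin δ = 1.5844 × 0.0698 × 0.1908 = 0.0211.
cos φ cos δ sin H_s = 0.9976 × 0.9816 × 0.9999 = 0.9791.
Q̄ = (1360/π) × (0.0211 + 0.9791) = 432.90 × 1.0002 = 432.99 W/m².

433 W/m²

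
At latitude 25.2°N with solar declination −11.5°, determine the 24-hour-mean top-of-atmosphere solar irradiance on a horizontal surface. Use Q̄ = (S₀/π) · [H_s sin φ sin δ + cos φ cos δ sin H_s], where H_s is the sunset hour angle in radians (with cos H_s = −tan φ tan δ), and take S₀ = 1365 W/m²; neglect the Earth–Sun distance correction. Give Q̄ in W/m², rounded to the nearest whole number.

−tan φ tan δ = −(0.4706)(-0.2035) = 0.0958; H_s = arccos(0.0958) = 84.50°. In radians, H_s = 1.4748.
H_s sin φ sin δ = 1.4748 × 0.4258 × -0.1994 = -0.1252.
cos φ cos δ sin H_s = 0.9048 × 0.9799 × 0.9954 = 0.8825.
Q̄ = (1365/π) × (-0.1252 + 0.8825) = 434.49 × 0.7573 = 329.04 W/m².

329 W/m²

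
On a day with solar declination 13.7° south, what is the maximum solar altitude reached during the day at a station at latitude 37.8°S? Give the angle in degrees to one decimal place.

At local solar noon the hour angle is zero, so the elevation is 90° − |φ − δ| = 90° − |-37.8° − (-13.7°)| = 90° − 24.1° = 65.9°.

65.9°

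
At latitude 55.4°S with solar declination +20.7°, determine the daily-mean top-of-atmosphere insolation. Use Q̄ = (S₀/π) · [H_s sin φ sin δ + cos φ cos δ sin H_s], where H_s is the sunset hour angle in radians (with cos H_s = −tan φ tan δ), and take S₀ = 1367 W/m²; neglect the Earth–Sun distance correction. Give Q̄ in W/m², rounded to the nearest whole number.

−tan φ tan δ = −(-1.4496)(0.3779) = 0.5478; H_s = arccos(0.5478) = 56.78°. In radians, H_s = 0.9910.
H_s sin φ sin δ = 0.9910 × -0.8231 × 0.3535 = -0.2883.
cos φ cos δ sin H_s = 0.5678 × 0.9354 × 0.8366 = 0.4443.
Q̄ = (1367/π) × (-0.2883 + 0.4443) = 435.13 × 0.1560 = 67.88 W/m².

68 W/m²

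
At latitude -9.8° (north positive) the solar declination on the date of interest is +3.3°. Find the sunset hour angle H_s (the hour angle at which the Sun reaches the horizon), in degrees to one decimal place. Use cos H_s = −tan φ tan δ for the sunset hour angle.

cos H_s = −tan(-9.8°) · tan(3.3°) = 0.0100, so H_s = arccos(0.0100) = 89.43°.

89.4°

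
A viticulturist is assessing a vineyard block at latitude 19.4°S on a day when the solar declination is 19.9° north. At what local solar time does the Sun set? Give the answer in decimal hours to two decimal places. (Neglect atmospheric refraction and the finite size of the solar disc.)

The sunset hour angle satisfies cos H_s = −tan φ tan δ = 0.1275, giving H_s = 82.67°.
Sunset is at 12 + H_s/15 = 12 + 5.511 = 17.511 h local solar time.

17.51 h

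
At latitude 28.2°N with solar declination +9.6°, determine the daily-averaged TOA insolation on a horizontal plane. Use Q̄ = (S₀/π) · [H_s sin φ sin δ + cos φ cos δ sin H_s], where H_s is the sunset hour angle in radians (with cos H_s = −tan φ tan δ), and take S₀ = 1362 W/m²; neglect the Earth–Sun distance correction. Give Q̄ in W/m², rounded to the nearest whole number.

432 W/m²

The sunset hour angle satisfies cos H_s = −tan φ tan δ = -0.0907, giving H_s = 95.20°. In radians, H_s = 1.6616.
H_s sin φ sin δ = 1.6616 × 0.4726 × 0.1668 = 0.1310.
cos φ cos δ sin H_s = 0.8813 × 0.9860 × 0.9959 = 0.8654.
Q̄ = (1362/π) × (0.1310 + 0.8654) = 433.54 × 0.9964 = 431.98 W/m².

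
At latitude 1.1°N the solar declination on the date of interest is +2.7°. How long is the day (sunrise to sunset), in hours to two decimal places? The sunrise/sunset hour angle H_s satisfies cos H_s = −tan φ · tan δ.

12.01 hours

−tan φ tan δ = −(0.0192)(0.0472) = -0.0009; H_s = arccos(-0.0009) = 90.05°.
Day length = 2 H_s / 15° h⁻¹ = 180.10° / 15 = 12.007 h.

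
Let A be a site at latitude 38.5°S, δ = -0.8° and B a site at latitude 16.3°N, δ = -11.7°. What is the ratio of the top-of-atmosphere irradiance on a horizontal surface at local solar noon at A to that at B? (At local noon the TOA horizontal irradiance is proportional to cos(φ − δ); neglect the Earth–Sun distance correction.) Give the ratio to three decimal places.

A: cos θ_z = cos(-38.5° − (-0.8°)) = 0.7912.
B: cos θ_z = cos(16.3° − (-11.7°)) = 0.8829.
Ratio A/B = 0.7912 / 0.8829 = 0.8961.

0.896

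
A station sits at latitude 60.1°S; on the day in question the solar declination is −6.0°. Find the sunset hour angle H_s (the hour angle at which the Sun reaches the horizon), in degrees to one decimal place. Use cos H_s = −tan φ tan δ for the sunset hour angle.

The sunset hour angle satisfies cos H_s = −tan φ tan δ = -0.1828, giving H_s = 100.53°.

100.5°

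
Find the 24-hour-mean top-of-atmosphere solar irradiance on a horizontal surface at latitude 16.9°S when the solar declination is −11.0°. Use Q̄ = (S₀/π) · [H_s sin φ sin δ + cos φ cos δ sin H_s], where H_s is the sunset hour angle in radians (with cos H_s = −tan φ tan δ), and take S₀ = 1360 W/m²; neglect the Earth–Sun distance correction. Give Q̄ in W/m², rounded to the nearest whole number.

The sunset hour angle satisfies cos H_s = −tan φ tan δ = -0.0591, giving H_s = 93.39°. In radians, H_s = 1.6300.
H_s sin φ sin δ = 1.6300 × -0.2907 × -0.1908 = 0.0904.
cos φ cos δ sin H_s = 0.9568 × 0.9816 × 0.9982 = 0.9375.
Q̄ = (1360/π) × (0.0904 + 0.9375) = 432.90 × 1.0279 = 444.98 W/m².

445 W/m²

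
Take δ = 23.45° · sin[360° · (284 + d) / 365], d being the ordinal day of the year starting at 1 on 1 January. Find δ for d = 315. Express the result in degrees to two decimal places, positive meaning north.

-18.17°

360 × (284 + 315) / 365 = 590.795°; sin(590.795°) = -0.7749.
δ = 23.45 × -0.7749 = -18.171° ≈ -18.17°.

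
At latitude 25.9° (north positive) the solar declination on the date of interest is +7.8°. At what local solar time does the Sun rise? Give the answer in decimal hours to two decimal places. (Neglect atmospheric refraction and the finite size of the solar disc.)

cos H_s = −tan(25.9°) · tan(7.8°) = -0.0665, so H_s = arccos(-0.0665) = 93.81°.
Sunrise is at 12 − H_s/15 = 12 − 6.254 = 5.746 h local solar time.

5.75 h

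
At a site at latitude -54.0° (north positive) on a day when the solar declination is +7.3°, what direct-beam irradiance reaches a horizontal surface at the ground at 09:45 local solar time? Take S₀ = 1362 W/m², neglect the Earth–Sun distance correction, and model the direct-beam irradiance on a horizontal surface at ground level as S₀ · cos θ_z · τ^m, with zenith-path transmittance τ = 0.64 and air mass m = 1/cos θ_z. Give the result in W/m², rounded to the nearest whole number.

Hour angle H = 15° × (9.75 − 12) = -33.75°.
cos θ_z = sin(-54.0°) sin(7.3°) + cos(-54.0°) cos(7.3°) cos(-33.75°) = -0.1028 + 0.4848 = 0.3820.
Air mass m = 1/cos θ_z = 1/0.3820 = 2.618; τ^m = 0.64^2.618 = 0.3109.
Surface direct beam = 1362 × 0.3820 × 0.3109 = 161.76 W/m².

162 W/m²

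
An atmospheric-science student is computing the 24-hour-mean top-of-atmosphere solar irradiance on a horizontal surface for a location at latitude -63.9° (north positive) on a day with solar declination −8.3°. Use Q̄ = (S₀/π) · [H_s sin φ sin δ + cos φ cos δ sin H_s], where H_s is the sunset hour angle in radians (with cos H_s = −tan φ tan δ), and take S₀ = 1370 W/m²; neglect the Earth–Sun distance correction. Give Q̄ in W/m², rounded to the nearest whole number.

287 W/m²

cos H_s = −tan(-63.9°) · tan(-8.3°) = -0.2978, so H_s = arccos(-0.2978) = 107.33°. In radians, H_s = 1.8733.
H_s sin φ sin δ = 1.8733 × -0.8980 × -0.1444 = 0.2429.
cos φ cos δ sin H_s = 0.4399 × 0.9895 × 0.9546 = 0.4155.
Q̄ = (1370/π) × (0.2429 + 0.4155) = 436.08 × 0.6584 = 287.12 W/m².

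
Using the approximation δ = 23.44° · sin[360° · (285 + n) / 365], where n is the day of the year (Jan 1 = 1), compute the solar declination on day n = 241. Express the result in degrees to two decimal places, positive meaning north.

+8.48°

360 × (285 + 241) / 365 = 518.795°; sin(518.795°) = 0.3617.
δ = 23.44 × 0.3617 = 8.478° ≈ +8.48°.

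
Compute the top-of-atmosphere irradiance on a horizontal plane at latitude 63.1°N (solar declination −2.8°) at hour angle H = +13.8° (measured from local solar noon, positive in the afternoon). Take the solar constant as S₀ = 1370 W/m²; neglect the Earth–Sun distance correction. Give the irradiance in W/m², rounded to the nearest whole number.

542 W/m²

cos θ_z = sin φ sin δ + cos φ cos δ cos H = (0.8918)(-0.0488) + (0.4524)(0.9988)(0.9711) = 0.3953.
Top-of-atmosphere irradiance = S₀ cos θ_z = 1370 × 0.3953 = 541.56 W/m².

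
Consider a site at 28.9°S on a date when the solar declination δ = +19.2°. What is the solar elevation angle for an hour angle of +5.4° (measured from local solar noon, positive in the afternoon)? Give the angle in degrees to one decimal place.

With φ = -28.9°, δ = 19.2°, H = 5.40°: sin φ sin δ = -0.1589, cos φ cos δ cos H = 0.8231, so cos θ_z = 0.6642.
θ_z = arccos(0.6642) = 48.38°, so the elevation is 90° − 48.38° = 41.62°.

41.6°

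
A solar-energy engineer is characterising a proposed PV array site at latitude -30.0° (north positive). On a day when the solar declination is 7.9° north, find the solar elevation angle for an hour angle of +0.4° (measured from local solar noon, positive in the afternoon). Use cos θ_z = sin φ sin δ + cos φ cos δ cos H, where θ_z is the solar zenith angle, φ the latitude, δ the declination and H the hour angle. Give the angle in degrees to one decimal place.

cos θ_z = sin φ sin δ + cos φ cos δ cos H = (-0.5000)(0.1374) + (0.8660)(0.9905)(1.0000) = 0.7891.
θ_z = arccos(0.7891) = 37.90°, so the elevation is 90° − 37.90° = 52.10°.

52.1°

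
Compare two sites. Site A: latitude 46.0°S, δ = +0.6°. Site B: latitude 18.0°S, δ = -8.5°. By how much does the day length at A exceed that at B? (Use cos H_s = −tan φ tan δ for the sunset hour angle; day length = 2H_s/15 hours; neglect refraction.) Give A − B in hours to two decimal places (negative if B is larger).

A: H_s = arccos(−tan -46.0° · tan 0.6°) = 89.38°, so 2H_s/15 = 11.9173 h.
B: H_s = arccos(−tan -18.0° · tan -8.5°) = 92.78°, so 2H_s/15 = 12.3707 h.
A − B = 11.9173 − 12.3707 = -0.4534 h.

-0.45 h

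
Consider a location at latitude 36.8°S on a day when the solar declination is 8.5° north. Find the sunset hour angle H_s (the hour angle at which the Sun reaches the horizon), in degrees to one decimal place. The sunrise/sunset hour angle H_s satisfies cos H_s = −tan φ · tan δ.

83.6°

cos H_s = −tan(-36.8°) · tan(8.5°) = 0.1118, so H_s = arccos(0.1118) = 83.58°.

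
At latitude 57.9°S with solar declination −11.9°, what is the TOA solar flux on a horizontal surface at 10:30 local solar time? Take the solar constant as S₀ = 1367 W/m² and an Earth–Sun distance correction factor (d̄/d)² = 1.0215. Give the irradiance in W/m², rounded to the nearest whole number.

915 W/m²

Hour angle H = 15° × (10.5 − 12) = -22.50°.
With φ = -57.9°, δ = -11.9°, H = -22.50°: sin φ sin δ = 0.1747, cos φ cos δ cos H = 0.4804, so cos θ_z = 0.6551.
Top-of-atmosphere irradiance = S₀ (d̄/d)² cos θ_z = 1367 × 1.0215 × 0.6551 = 914.78 W/m².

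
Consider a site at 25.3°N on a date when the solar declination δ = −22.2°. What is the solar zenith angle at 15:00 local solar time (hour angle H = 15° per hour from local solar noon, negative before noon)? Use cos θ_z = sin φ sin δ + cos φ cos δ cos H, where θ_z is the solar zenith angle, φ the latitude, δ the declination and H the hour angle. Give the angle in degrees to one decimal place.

Hour angle H = 15° × (15 − 12) = 45.00°.
cos θ_z = sin φ sin δ + cos φ cos δ cos H = (0.4274)(-0.3778) + (0.9041)(0.9259)(0.7071) = 0.4304.
θ_z = arccos(0.4304) = 64.51°.

64.5°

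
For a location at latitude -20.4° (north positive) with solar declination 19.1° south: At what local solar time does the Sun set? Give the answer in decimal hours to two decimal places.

cos H_s = −tan(-20.4°) · tan(-19.1°) = -0.1288, so H_s = arccos(-0.1288) = 97.40°.
Sunset is at 12 + H_s/15 = 12 + 6.493 = 18.493 h local solar time.

18.49 h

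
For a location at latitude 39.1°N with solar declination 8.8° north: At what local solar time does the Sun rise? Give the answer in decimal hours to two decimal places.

5.52 h

cos H_s = −tan(39.1°) · tan(8.8°) = -0.1258, so H_s = arccos(-0.1258) = 97.23°.
Sunrise is at 12 − H_s/15 = 12 − 6.482 = 5.518 h local solar time.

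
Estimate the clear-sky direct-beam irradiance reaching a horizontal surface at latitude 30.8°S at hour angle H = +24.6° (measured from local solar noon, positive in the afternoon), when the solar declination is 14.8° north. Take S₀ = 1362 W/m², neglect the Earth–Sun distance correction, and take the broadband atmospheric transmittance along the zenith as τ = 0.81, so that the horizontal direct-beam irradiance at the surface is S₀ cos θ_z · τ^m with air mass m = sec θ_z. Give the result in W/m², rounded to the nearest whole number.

With φ = -30.8°, δ = 14.8°, H = 24.60°: sin φ sin δ = -0.1308, cos φ cos δ cos H = 0.7551, so cos θ_z = 0.6243.
Air mass m = 1/cos θ_z = 1/0.6243 = 1.602; τ^m = 0.81^1.602 = 0.7135.
Surface direct beam = 1362 × 0.6243 × 0.7135 = 606.69 W/m².

607 W/m²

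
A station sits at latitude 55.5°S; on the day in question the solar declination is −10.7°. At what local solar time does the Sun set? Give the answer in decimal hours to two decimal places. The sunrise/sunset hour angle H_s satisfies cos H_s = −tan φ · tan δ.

−tan φ tan δ = −(-1.4550)(-0.1890) = -0.2750; H_s = arccos(-0.2750) = 105.96°.
Sunset is at 12 + H_s/15 = 12 + 7.064 = 19.064 h local solar time.

19.06 h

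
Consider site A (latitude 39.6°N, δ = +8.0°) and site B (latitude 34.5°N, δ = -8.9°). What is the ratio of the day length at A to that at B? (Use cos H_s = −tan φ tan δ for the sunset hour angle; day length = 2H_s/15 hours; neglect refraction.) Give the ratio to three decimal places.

A: H_s = arccos(−tan 39.6° · tan 8.0°) = 96.68°, so 2H_s/15 = 12.8907 h.
B: H_s = arccos(−tan 34.5° · tan -8.9°) = 83.82°, so 2H_s/15 = 11.1760 h.
Ratio A/B = 12.8907 / 11.1760 = 1.1534.

1.153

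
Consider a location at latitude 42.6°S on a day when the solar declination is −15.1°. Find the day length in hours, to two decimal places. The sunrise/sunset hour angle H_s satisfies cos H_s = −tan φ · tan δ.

13.92 hours

−tan φ tan δ = −(-0.9195)(-0.2698) = -0.2481; H_s = arccos(-0.2481) = 104.37°.
Day length = 2 H_s / 15° h⁻¹ = 208.74° / 15 = 13.916 h.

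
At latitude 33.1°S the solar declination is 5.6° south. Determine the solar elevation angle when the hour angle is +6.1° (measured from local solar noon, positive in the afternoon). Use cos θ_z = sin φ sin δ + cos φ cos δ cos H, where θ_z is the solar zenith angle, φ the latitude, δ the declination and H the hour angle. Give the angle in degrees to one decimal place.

With φ = -33.1°, δ = -5.6°, H = 6.10°: sin φ sin δ = 0.0533, cos φ cos δ cos H = 0.8290, so cos θ_z = 0.8823.
θ_z = arccos(0.8823) = 28.08°, so the elevation is 90° − 28.08° = 61.92°.

61.9°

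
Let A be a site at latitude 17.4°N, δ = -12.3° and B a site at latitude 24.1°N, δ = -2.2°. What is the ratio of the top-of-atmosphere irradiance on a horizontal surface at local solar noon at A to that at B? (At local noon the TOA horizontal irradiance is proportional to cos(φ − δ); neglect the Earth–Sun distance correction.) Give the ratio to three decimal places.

A: cos θ_z = cos(17.4° − (-12.3°)) = 0.8686.
B: cos θ_z = cos(24.1° − (-2.2°)) = 0.8965.
Ratio A/B = 0.8686 / 0.8965 = 0.9689.

0.969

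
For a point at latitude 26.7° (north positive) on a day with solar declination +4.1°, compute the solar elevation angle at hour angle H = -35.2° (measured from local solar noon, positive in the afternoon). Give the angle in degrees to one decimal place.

cos θ_z = sin φ sin δ + cos φ cos δ cos H = (0.4493)(0.0715) + (0.8934)(0.9974)(0.8171) = 0.7602.
θ_z = arccos(0.7602) = 40.52°, so the elevation is 90° − 40.52° = 49.48°.

49.5°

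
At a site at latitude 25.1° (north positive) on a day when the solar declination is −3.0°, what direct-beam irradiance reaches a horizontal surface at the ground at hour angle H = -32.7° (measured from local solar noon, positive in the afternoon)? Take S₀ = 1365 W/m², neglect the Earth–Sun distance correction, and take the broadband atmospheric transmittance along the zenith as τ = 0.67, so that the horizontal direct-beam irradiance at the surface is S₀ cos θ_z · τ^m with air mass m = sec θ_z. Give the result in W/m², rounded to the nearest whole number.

586 W/m²

cos θ_z = sin(25.1°) sin(-3.0°) + cos(25.1°) cos(-3.0°) cos(-32.70°) = -0.0222 + 0.7610 = 0.7388.
Air mass m = 1/cos θ_z = 1/0.7388 = 1.354; τ^m = 0.67^1.354 = 0.5814.
Surface direct beam = 1365 × 0.7388 × 0.5814 = 586.32 W/m².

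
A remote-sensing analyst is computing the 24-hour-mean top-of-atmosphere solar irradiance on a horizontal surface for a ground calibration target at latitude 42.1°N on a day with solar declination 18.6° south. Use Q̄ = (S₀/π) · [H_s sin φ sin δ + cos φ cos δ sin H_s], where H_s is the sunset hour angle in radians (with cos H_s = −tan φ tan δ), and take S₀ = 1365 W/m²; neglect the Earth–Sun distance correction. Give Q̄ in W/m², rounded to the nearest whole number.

−tan φ tan δ = −(0.9036)(-0.3365) = 0.3041; H_s = arccos(0.3041) = 72.30°. In radians, H_s = 1.2619.
H_s sin φ sin δ = 1.2619 × 0.6704 × -0.3190 = -0.2699.
cos φ cos δ sin H_s = 0.7420 × 0.9478 × 0.9527 = 0.6700.
Q̄ = (1365/π) × (-0.2699 + 0.6700) = 434.49 × 0.4001 = 173.84 W/m².

174 W/m²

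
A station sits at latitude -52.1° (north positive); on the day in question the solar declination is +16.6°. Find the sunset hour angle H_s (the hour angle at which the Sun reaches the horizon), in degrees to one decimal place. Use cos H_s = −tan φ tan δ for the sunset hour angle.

67.5°

−tan φ tan δ = −(-1.2846)(0.2981) = 0.3829; H_s = arccos(0.3829) = 67.49°.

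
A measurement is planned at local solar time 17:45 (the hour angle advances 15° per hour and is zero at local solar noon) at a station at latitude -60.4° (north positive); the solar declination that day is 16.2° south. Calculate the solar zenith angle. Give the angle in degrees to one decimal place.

Hour angle H = 15° × (17.75 − 12) = 86.25°.
With φ = -60.4°, δ = -16.2°, H = 86.25°: sin φ sin δ = 0.2426, cos φ cos δ cos H = 0.0310, so cos θ_z = 0.2736.
θ_z = arccos(0.2736) = 74.12°.

74.1°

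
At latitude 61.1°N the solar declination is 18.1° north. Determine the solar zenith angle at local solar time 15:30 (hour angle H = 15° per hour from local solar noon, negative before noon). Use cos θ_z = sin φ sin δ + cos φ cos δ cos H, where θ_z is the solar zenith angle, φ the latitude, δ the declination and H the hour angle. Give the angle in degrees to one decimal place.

Hour angle H = 15° × (15.5 − 12) = 52.50°.
With φ = 61.1°, δ = 18.1°, H = 52.50°: sin φ sin δ = 0.2720, cos φ cos δ cos H = 0.2796, so cos θ_z = 0.5516.
θ_z = arccos(0.5516) = 56.52°.

56.5°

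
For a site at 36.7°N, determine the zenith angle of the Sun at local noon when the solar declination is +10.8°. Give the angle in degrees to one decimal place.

25.9°

At local solar noon the hour angle is zero, so the zenith angle is |φ − δ| = |36.7° − (10.8°)| = 25.9°.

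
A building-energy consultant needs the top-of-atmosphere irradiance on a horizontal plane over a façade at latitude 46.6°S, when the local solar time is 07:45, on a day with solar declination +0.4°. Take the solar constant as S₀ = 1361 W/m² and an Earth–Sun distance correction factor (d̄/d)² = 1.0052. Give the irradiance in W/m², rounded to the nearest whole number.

409 W/m²

Hour angle H = 15° × (7.75 − 12) = -63.75°.
With φ = -46.6°, δ = 0.4°, H = -63.75°: sin φ sin δ = -0.0051, cos φ cos δ cos H = 0.3039, so cos θ_z = 0.2988.
Top-of-atmosphere irradiance = S₀ (d̄/d)² cos θ_z = 1361 × 1.0052 × 0.2988 = 408.78 W/m².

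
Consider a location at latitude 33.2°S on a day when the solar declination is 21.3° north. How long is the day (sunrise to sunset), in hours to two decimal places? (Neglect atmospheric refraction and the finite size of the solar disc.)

10.03 hours

−tan φ tan δ = −(-0.6544)(0.3899) = 0.2552; H_s = arccos(0.2552) = 75.21°.
Day length = 2 H_s / 15° h⁻¹ = 150.42° / 15 = 10.028 h.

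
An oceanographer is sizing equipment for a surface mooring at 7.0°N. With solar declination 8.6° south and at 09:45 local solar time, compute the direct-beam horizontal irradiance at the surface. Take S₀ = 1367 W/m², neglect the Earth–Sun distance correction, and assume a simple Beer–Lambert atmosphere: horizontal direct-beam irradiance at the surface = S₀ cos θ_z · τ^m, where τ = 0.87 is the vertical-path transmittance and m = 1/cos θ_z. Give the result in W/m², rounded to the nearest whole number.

Hour angle H = 15° × (9.75 − 12) = -33.75°.
cos θ_z = sin(7.0°) sin(-8.6°) + cos(7.0°) cos(-8.6°) cos(-33.75°) = -0.0182 + 0.8160 = 0.7978.
Air mass m = 1/cos θ_z = 1/0.7978 = 1.253; τ^m = 0.87^1.253 = 0.8399.
Surface direct beam = 1367 × 0.7978 × 0.8399 = 915.99 W/m².

916 W/m²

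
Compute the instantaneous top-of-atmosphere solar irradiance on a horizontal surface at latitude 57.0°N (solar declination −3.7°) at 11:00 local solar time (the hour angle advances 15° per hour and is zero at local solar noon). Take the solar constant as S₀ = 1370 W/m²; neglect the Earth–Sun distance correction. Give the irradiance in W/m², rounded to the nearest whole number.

Hour angle H = 15° × (11 − 12) = -15.00°.
With φ = 57.0°, δ = -3.7°, H = -15.00°: sin φ sin δ = -0.0541, cos φ cos δ cos H = 0.5250, so cos θ_z = 0.4709.
Top-of-atmosphere irradiance = S₀ cos θ_z = 1370 × 0.4709 = 645.13 W/m².

645 W/m²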